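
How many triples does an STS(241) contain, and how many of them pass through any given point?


An STS(v) is a 2-(v, 3, 1) BIBD: block size k = 3, λ = 1.
Replication: r(k − 1) = λ(v − 1) ⇒ r·2 = 241 − 1 = 240 ⇒ r = 120.
Block count: b = v(v − 1)/6 = 241·240/6 = 57840/6 = 9640.

r = 120, b = 9640.


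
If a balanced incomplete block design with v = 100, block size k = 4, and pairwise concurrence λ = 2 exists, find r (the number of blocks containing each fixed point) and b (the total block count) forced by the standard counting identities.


Any 2-(v, k, λ) BIBD satisfies two necessary conditions:
  (i)  Each point sits in r blocks, and counting incidences through any fixed point gives r(k − 1) = λ(v − 1), so r = λ(v − 1)/(k − 1).
  (ii) Total incidences bk = vr, so b = vr/k.
Step 1: r = λ(v − 1)/(k − 1) = 2·(100 − 1)/(4 − 1) = 2·99/3 = 198/3 = 66.
Step 2: b = vr/k = 100·66/4 = 6600/4 = 1650.
Check integrality: r = 66 ∈ Z ✓, b = 1650 ∈ Z ✓.
(These identities are necessary conditions: they determine r and b for any design with these parameters, but do not by themselves prove that one exists.)

r = 66, b = 1650.


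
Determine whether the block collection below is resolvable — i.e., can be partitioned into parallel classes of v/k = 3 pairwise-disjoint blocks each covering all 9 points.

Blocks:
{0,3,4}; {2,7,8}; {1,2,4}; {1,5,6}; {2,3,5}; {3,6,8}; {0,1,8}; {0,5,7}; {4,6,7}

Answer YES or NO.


v = 9, block size k = 3, number of blocks = 9.
For resolvability, blocks must partition into parallel classes of size v/k = 3.
Total blocks must therefore be a multiple of 3: 9 = 3·3 + 0 ⇒ divisible ✓.
Greedy packing gives 3 candidate class(es). Each should be a full parallel class (size 3, covers all 9 points).
  Class 1 (3 blocks): {0,3,4}; {2,7,8}; {1,5,6}. Points covered: [0, 1, 2, 3, 4, 5, 6, 7, 8].
  Class 2 (3 blocks): {1,2,4}; {3,6,8}; {0,5,7}. Points covered: [0, 1, 2, 3, 4, 5, 6, 7, 8].
  Class 3 (3 blocks): {2,3,5}; {0,1,8}; {4,6,7}. Points covered: [0, 1, 2, 3, 4, 5, 6, 7, 8].
All classes full (size 3)? YES. All classes cover every point? YES.
Resolvable? YES.

YES


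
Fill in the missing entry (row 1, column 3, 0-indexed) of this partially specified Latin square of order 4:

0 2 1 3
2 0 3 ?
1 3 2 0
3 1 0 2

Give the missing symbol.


Row 1 contains symbols [0, 2, 3] — missing [1].
Column 3 contains symbols [0, 2, 3] — missing [1].
The missing symbol must appear in both missing sets; intersection = [1].
Therefore the hidden value is 1.

Missing value = 1.


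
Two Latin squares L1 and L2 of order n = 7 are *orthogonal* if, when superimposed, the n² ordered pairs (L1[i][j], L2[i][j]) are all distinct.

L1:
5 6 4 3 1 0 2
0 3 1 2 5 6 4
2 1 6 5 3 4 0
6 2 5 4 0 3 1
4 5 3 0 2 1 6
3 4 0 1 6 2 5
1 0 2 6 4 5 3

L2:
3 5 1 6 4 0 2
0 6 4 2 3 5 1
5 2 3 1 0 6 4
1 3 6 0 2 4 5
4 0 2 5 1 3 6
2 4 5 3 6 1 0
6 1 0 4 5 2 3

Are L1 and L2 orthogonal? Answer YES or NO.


Form the n² = 49 superimposed pairs (L1[i][j], L2[i][j]), row by row (rows and columns indexed from 0):
row 0: (5,3) (6,5) (4,1) (3,6) (1,4) (0,0) (2,2)
row 1: (0,0) (3,6) (1,4) (2,2) (5,3) (6,5) (4,1)
row 2: (2,5) (1,2) (6,3) (5,1) (3,0) (4,6) (0,4)
row 3: (6,1) (2,3) (5,6) (4,0) (0,2) (3,4) (1,5)
row 4: (4,4) (5,0) (3,2) (0,5) (2,1) (1,3) (6,6)
row 5: (3,2) (4,4) (0,5) (1,3) (6,6) (2,1) (5,0)
row 6: (1,6) (0,1) (2,0) (6,4) (4,5) (5,2) (3,3)
Orthogonality requires all 49 pairs distinct.
But the pair (0,0) repeats: cell (0,5) has L1 = 0, L2 = 0, and cell (1,0) has L1 = 0, L2 = 0.
A repeated pair means some other pair never occurs (only 35 distinct pairs out of 49), so the squares are not orthogonal.
Conclusion: NO.

NO


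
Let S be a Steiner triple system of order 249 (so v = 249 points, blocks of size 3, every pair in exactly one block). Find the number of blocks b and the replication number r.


An STS(v) is a 2-(v, 3, 1) BIBD: block size k = 3, λ = 1.
Replication: r(k − 1) = λ(v − 1) ⇒ r·2 = 249 − 1 = 248 ⇒ r = 124.
Block count: bk = vr ⇒ b·3 = 249·124 = 30876 ⇒ b = 10292.

r = 124, b = 10292.


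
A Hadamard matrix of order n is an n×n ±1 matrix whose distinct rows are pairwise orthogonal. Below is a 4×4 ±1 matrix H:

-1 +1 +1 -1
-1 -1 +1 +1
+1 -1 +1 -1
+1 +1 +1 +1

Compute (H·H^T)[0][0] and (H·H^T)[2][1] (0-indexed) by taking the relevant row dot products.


Row 0 of H: [-1, 1, 1, -1].
Row 1 of H: [-1, -1, 1, 1].
Row 2 of H: [1, -1, 1, -1].
(H·H^T)[0][0] = Σ_j H[0][j]·H[0][j] = (-1)² + (1)² + (1)² + (-1)² = 1 + 1 + 1 + 1 = 4.
(H·H^T)[2][1] = Σ_j H[2][j]·H[1][j] = (1)·(-1) + (-1)·(-1) + (1)·(1) + (-1)·(1) = -1 + 1 + 1 + -1 = 0.
So rows 2 and 1 are orthogonal; the diagonal entry equals n = 4.

(0,0) entry = 4; (2,1) entry = 0.


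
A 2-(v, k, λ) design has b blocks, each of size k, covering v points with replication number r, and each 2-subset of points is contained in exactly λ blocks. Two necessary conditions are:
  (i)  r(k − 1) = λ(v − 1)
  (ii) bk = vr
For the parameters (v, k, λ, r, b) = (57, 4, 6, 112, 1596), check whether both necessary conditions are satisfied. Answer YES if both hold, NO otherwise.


Condition (i): r(k − 1) = 112·3 = 336; λ(v − 1) = 6·56 = 336. Match? YES.
Condition (ii): bk = 1596·4 = 6384; vr = 57·112 = 6384. Match? YES.
Both conditions hold? YES.

YES


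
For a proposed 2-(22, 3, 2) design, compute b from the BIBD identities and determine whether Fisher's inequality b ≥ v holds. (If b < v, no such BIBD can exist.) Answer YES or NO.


r = λ(v − 1)/(k − 1) = 2·21/2 = 21.
b = vr/k = 22·21/3 = 154.
Fisher's inequality: b ≥ v ⇔ 154 ≥ 22? YES.

YES


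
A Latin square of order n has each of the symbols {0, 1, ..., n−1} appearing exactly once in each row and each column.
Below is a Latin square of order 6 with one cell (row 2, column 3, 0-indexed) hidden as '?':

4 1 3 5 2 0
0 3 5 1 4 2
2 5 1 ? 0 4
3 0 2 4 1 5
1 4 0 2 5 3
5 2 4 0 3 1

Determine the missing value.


Row 2 contains symbols [0, 1, 2, 4, 5] — missing [3].
Column 3 contains symbols [0, 1, 2, 4, 5] — missing [3].
The missing symbol must appear in both missing sets; intersection = [3].
Therefore the hidden value is 3.

Missing value = 3.


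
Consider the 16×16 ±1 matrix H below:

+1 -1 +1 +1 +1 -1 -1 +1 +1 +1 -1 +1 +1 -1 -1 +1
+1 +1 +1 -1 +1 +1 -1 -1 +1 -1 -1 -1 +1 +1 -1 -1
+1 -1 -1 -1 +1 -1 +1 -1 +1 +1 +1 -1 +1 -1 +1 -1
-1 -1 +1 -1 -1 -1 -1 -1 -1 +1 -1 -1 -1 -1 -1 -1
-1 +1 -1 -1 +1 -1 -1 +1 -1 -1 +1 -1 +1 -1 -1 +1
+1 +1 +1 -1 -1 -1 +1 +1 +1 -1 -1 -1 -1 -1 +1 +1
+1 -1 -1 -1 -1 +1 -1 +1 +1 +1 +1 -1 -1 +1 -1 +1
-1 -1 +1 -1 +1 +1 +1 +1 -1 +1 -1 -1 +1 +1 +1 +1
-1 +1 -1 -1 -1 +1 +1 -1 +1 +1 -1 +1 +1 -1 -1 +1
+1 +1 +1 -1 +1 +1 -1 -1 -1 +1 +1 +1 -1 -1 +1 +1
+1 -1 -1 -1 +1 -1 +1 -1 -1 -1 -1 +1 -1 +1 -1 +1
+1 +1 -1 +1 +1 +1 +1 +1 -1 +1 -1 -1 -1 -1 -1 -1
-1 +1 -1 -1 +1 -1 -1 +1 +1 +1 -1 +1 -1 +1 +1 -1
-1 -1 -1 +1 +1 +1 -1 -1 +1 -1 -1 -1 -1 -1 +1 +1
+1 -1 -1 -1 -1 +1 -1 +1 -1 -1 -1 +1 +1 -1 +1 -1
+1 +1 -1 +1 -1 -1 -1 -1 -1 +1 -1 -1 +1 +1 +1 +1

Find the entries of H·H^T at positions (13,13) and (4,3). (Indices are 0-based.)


Row 3 of H: [-1, -1, 1, -1, -1, -1, -1, -1, -1, 1, -1, -1, -1, -1, -1, -1].
Row 4 of H: [-1, 1, -1, -1, 1, -1, -1, 1, -1, -1, 1, -1, 1, -1, -1, 1].
Row 13 of H: [-1, -1, -1, 1, 1, 1, -1, -1, 1, -1, -1, -1, -1, -1, 1, 1].
(H·H^T)[13][13] = Σ_j H[13][j]·H[13][j] = (-1)² + (-1)² + (-1)² + (1)² + (1)² + (1)² + (-1)² + (-1)² + (1)² + (-1)² + (-1)² + (-1)² + (-1)² + (-1)² + (1)² + (1)² = 1 + 1 + 1 + 1 + 1 + 1 + 1 + 1 + 1 + 1 + 1 + 1 + 1 + 1 + 1 + 1 = 16.
(H·H^T)[4][3] = Σ_j H[4][j]·H[3][j] = (-1)·(-1) + (1)·(-1) + (-1)·(1) + (-1)·(-1) + (1)·(-1) + (-1)·(-1) + (-1)·(-1) + (1)·(-1) + (-1)·(-1) + (-1)·(1) + (1)·(-1) + (-1)·(-1) + (1)·(-1) + (-1)·(-1) + (-1)·(-1) + (1)·(-1) = 1 + -1 + -1 + 1 + -1 + 1 + 1 + -1 + 1 + -1 + -1 + 1 + -1 + 1 + 1 + -1 = 0.
So rows 4 and 3 are orthogonal; the diagonal entry equals n = 16.

(13,13) entry = 16; (4,3) entry = 0.


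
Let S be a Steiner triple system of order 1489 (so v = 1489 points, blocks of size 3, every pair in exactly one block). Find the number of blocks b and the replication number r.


An STS(v) is a 2-(v, 3, 1) BIBD: block size k = 3, λ = 1.
Replication: r(k − 1) = λ(v − 1) ⇒ r·2 = 1489 − 1 = 1488 ⇒ r = 744.
Block count: b = v(v − 1)/6 = 1489·1488/6 = 2215632/6 = 369272.

r = 744, b = 369272.


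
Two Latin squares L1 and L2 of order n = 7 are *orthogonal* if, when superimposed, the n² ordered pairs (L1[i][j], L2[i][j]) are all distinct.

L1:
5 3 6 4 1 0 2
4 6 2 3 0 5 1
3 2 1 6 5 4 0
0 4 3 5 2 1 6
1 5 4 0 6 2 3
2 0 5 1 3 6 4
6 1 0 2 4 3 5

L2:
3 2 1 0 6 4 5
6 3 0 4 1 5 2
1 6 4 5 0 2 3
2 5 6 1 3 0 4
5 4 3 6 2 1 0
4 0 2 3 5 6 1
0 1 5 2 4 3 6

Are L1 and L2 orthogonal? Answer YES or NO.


Form the n² = 49 superimposed pairs (L1[i][j], L2[i][j]), row by row (rows and columns indexed from 0):
row 0: (5,3) (3,2) (6,1) (4,0) (1,6) (0,4) (2,5)
row 1: (4,6) (6,3) (2,0) (3,4) (0,1) (5,5) (1,2)
row 2: (3,1) (2,6) (1,4) (6,5) (5,0) (4,2) (0,3)
row 3: (0,2) (4,5) (3,6) (5,1) (2,3) (1,0) (6,4)
row 4: (1,5) (5,4) (4,3) (0,6) (6,2) (2,1) (3,0)
row 5: (2,4) (0,0) (5,2) (1,3) (3,5) (6,6) (4,1)
row 6: (6,0) (1,1) (0,5) (2,2) (4,4) (3,3) (5,6)
Orthogonality requires all 49 pairs distinct.
Check by first coordinate: for each symbol s of L1, list the L2 entries in the n cells where L1 = s; they must all differ.
  L1 = 0: L2 entries (in reading order) 4, 1, 3, 2, 6, 0, 5 — all 7 distinct ✓
  L1 = 1: L2 entries (in reading order) 6, 2, 4, 0, 5, 3, 1 — all 7 distinct ✓
  L1 = 2: L2 entries (in reading order) 5, 0, 6, 3, 1, 4, 2 — all 7 distinct ✓
  L1 = 3: L2 entries (in reading order) 2, 4, 1, 6, 0, 5, 3 — all 7 distinct ✓
  L1 = 4: L2 entries (in reading order) 0, 6, 2, 5, 3, 1, 4 — all 7 distinct ✓
  L1 = 5: L2 entries (in reading order) 3, 5, 0, 1, 4, 2, 6 — all 7 distinct ✓
  L1 = 6: L2 entries (in reading order) 1, 3, 5, 4, 2, 6, 0 — all 7 distinct ✓
Every symbol of L1 meets every symbol of L2 exactly once, so all 49 pairs are distinct (49 of 49).
Conclusion: YES.

YES


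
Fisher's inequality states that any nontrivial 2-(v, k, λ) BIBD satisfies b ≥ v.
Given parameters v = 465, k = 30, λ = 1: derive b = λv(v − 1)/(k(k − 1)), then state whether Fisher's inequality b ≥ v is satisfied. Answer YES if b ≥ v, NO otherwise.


r = λ(v − 1)/(k − 1) = 1·464/29 = 16.
b = vr/k = 465·16/30 = 248.
Fisher's inequality: b ≥ v ⇔ 248 ≥ 465? NO.

NO


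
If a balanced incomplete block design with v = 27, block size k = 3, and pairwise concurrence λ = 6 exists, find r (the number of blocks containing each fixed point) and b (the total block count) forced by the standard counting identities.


Any 2-(v, k, λ) BIBD satisfies two necessary conditions:
  (i)  Each point sits in r blocks, and counting incidences through any fixed point gives r(k − 1) = λ(v − 1), so r = λ(v − 1)/(k − 1).
  (ii) Total incidences bk = vr, so b = vr/k.
Step 1: r = λ(v − 1)/(k − 1) = 6·(27 − 1)/(3 − 1) = 6·26/2 = 156/2 = 78.
Step 2: b = vr/k = 27·78/3 = 2106/3 = 702.
Check integrality: r = 78 ∈ Z ✓, b = 702 ∈ Z ✓.
(These identities are necessary conditions: they determine r and b for any design with these parameters, but do not by themselves prove that one exists.)

r = 78, b = 702.


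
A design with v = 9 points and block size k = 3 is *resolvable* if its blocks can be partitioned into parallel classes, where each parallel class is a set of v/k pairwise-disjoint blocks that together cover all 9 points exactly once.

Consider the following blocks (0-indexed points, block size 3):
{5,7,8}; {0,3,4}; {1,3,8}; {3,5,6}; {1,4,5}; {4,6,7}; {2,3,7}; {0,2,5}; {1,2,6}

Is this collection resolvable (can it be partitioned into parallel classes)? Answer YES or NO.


v = 9, block size k = 3, number of blocks = 9.
For resolvability, blocks must partition into parallel classes of size v/k = 3.
Total blocks must therefore be a multiple of 3: 9 = 3·3 + 0 ⇒ divisible ✓.
Consider block {3,5,6}. It intersects every other block in the collection, so no parallel class of size 3 can contain it.
Since every block must belong to some parallel class in a resolution, the collection cannot be partitioned into parallel classes.
Resolvable? NO.

NO


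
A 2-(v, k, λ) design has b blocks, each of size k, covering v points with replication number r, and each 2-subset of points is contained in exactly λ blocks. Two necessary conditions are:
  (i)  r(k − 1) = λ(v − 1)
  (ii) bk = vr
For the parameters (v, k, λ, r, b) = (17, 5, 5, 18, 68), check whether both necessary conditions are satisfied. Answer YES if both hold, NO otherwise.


Condition (i): r(k − 1) = 18·4 = 72; λ(v − 1) = 5·16 = 80. Match? NO.
Condition (ii): bk = 68·5 = 340; vr = 17·18 = 306. Match? NO.
Both conditions hold? NO.

NO


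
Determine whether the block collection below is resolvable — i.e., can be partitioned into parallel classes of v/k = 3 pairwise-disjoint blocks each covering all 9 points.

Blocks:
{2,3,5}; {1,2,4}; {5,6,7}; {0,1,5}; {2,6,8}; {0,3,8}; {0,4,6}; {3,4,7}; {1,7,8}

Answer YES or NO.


v = 9, block size k = 3, number of blocks = 9.
For resolvability, blocks must partition into parallel classes of size v/k = 3.
Total blocks must therefore be a multiple of 3: 9 = 3·3 + 0 ⇒ divisible ✓.
Greedy packing gives 3 candidate class(es). Each should be a full parallel class (size 3, covers all 9 points).
  Class 1 (3 blocks): {2,3,5}; {0,4,6}; {1,7,8}. Points covered: [0, 1, 2, 3, 4, 5, 6, 7, 8].
  Class 2 (3 blocks): {1,2,4}; {5,6,7}; {0,3,8}. Points covered: [0, 1, 2, 3, 4, 5, 6, 7, 8].
  Class 3 (3 blocks): {0,1,5}; {2,6,8}; {3,4,7}. Points covered: [0, 1, 2, 3, 4, 5, 6, 7, 8].
All classes full (size 3)? YES. All classes cover every point? YES.
Resolvable? YES.

YES


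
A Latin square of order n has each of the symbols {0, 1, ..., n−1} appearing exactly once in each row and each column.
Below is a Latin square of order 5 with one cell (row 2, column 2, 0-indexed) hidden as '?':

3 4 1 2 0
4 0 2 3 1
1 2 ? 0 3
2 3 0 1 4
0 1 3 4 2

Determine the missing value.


Row 2 contains symbols [0, 1, 2, 3] — missing [4].
Column 2 contains symbols [0, 1, 2, 3] — missing [4].
The missing symbol must appear in both missing sets; intersection = [4].
Therefore the hidden value is 4.

Missing value = 4.


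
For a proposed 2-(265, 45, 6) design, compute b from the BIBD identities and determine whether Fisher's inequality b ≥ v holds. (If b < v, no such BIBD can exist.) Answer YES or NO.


r = λ(v − 1)/(k − 1) = 6·264/44 = 36.
b = vr/k = 265·36/45 = 212.
Fisher's inequality: b ≥ v ⇔ 212 ≥ 265? NO.

NO


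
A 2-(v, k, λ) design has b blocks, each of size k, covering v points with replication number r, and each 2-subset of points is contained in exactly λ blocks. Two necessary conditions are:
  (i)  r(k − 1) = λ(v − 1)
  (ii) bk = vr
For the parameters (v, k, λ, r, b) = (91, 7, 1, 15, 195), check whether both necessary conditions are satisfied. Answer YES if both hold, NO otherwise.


Condition (i): r(k − 1) = 15·6 = 90; λ(v − 1) = 1·90 = 90. Match? YES.
Condition (ii): bk = 195·7 = 1365; vr = 91·15 = 1365. Match? YES.
Both conditions hold? YES.

YES


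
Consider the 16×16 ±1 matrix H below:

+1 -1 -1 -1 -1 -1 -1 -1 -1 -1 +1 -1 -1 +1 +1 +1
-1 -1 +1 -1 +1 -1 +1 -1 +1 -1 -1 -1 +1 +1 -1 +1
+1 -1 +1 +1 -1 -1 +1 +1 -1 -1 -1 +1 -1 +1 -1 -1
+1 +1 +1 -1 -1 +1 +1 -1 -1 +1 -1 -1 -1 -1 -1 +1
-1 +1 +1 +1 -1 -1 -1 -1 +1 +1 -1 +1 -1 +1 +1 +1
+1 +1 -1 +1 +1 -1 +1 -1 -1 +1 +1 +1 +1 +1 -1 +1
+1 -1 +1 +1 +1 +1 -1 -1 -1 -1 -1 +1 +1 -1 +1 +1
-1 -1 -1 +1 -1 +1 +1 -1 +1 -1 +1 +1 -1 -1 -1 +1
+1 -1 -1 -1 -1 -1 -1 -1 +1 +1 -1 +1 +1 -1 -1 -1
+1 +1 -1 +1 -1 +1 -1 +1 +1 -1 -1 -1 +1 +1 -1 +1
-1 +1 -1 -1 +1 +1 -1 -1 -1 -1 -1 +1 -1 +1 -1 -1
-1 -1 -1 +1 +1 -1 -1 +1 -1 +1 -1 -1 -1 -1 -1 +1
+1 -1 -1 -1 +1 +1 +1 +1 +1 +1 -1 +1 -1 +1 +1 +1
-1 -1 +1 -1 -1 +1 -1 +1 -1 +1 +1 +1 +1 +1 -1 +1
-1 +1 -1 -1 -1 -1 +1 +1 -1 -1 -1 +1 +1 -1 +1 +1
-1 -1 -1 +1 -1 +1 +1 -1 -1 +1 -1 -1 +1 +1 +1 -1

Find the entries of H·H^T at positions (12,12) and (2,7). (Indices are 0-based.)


Row 2 of H: [1, -1, 1, 1, -1, -1, 1, 1, -1, -1, -1, 1, -1, 1, -1, -1].
Row 7 of H: [-1, -1, -1, 1, -1, 1, 1, -1, 1, -1, 1, 1, -1, -1, -1, 1].
Row 12 of H: [1, -1, -1, -1, 1, 1, 1, 1, 1, 1, -1, 1, -1, 1, 1, 1].
(H·H^T)[12][12] = Σ_j H[12][j]·H[12][j] = (1)² + (-1)² + (-1)² + (-1)² + (1)² + (1)² + (1)² + (1)² + (1)² + (1)² + (-1)² + (1)² + (-1)² + (1)² + (1)² + (1)² = 1 + 1 + 1 + 1 + 1 + 1 + 1 + 1 + 1 + 1 + 1 + 1 + 1 + 1 + 1 + 1 = 16.
(H·H^T)[2][7] = Σ_j H[2][j]·H[7][j] = (1)·(-1) + (-1)·(-1) + (1)·(-1) + (1)·(1) + (-1)·(-1) + (-1)·(1) + (1)·(1) + (1)·(-1) + (-1)·(1) + (-1)·(-1) + (-1)·(1) + (1)·(1) + (-1)·(-1) + (1)·(-1) + (-1)·(-1) + (-1)·(1) = -1 + 1 + -1 + 1 + 1 + -1 + 1 + -1 + -1 + 1 + -1 + 1 + 1 + -1 + 1 + -1 = 0.
So rows 2 and 7 are orthogonal; the diagonal entry equals n = 16.

(12,12) entry = 16; (2,7) entry = 0.


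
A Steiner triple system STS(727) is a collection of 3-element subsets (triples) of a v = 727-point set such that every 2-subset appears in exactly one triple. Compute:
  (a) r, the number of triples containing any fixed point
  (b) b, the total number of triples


An STS(v) is a 2-(v, 3, 1) BIBD: block size k = 3, λ = 1.
Replication: r(k − 1) = λ(v − 1) ⇒ r·2 = 727 − 1 = 726 ⇒ r = 363.
Block count: bk = vr ⇒ b·3 = 727·363 = 263901 ⇒ b = 87967.

r = 363, b = 87967.


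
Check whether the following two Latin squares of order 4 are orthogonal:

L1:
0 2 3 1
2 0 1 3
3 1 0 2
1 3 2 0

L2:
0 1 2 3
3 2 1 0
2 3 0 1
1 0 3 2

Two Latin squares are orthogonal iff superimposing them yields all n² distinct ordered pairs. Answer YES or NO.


Form the n² = 16 superimposed pairs (L1[i][j], L2[i][j]), row by row (rows and columns indexed from 0):
row 0: (0,0) (2,1) (3,2) (1,3)
row 1: (2,3) (0,2) (1,1) (3,0)
row 2: (3,2) (1,3) (0,0) (2,1)
row 3: (1,1) (3,0) (2,3) (0,2)
Orthogonality requires all 16 pairs distinct.
But the pair (3,2) repeats: cell (0,2) has L1 = 3, L2 = 2, and cell (2,0) has L1 = 3, L2 = 2.
A repeated pair means some other pair never occurs (only 8 distinct pairs out of 16), so the squares are not orthogonal.
Conclusion: NO.

NO


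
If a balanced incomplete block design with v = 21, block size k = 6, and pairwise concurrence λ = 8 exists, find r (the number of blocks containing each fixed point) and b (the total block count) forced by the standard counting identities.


Any 2-(v, k, λ) BIBD satisfies two necessary conditions:
  (i)  Each point sits in r blocks, and counting incidences through any fixed point gives r(k − 1) = λ(v − 1), so r = λ(v − 1)/(k − 1).
  (ii) Total incidences bk = vr, so b = vr/k.
Step 1: r = λ(v − 1)/(k − 1) = 8·(21 − 1)/(6 − 1) = 8·20/5 = 160/5 = 32.
Step 2: b = vr/k = 21·32/6 = 672/6 = 112.
Check integrality: r = 32 ∈ Z ✓, b = 112 ∈ Z ✓.
(These identities are necessary conditions: they determine r and b for any design with these parameters, but do not by themselves prove that one exists.)

r = 32, b = 112.


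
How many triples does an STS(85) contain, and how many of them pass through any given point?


An STS(v) is a 2-(v, 3, 1) BIBD: block size k = 3, λ = 1.
Replication: r(k − 1) = λ(v − 1) ⇒ r·2 = 85 − 1 = 84 ⇒ r = 42.
Block count: bk = vr ⇒ b·3 = 85·42 = 3570 ⇒ b = 1190.
(Check via b = v(v − 1)/6 = 85·84/6 = 7140/6 = 1190.)

r = 42, b = 1190.


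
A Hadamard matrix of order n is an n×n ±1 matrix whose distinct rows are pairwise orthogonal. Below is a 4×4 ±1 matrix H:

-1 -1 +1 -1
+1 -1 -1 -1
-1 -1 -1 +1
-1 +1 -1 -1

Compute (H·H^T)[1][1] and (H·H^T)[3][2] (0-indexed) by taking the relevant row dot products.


Row 1 of H: [1, -1, -1, -1].
Row 2 of H: [-1, -1, -1, 1].
Row 3 of H: [-1, 1, -1, -1].
(H·H^T)[1][1] = Σ_j H[1][j]·H[1][j] = (1)² + (-1)² + (-1)² + (-1)² = 1 + 1 + 1 + 1 = 4.
(H·H^T)[3][2] = Σ_j H[3][j]·H[2][j] = (-1)·(-1) + (1)·(-1) + (-1)·(-1) + (-1)·(1) = 1 + -1 + 1 + -1 = 0.
So rows 3 and 2 are orthogonal; the diagonal entry equals n = 4.

(1,1) entry = 4; (3,2) entry = 0.


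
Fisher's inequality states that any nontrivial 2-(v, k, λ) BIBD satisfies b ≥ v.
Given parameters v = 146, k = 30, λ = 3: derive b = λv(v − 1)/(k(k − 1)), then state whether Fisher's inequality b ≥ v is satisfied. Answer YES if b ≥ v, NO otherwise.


r = λ(v − 1)/(k − 1) = 3·145/29 = 15.
b = vr/k = 146·15/30 = 73.
Fisher's inequality: b ≥ v ⇔ 73 ≥ 146? NO.

NO


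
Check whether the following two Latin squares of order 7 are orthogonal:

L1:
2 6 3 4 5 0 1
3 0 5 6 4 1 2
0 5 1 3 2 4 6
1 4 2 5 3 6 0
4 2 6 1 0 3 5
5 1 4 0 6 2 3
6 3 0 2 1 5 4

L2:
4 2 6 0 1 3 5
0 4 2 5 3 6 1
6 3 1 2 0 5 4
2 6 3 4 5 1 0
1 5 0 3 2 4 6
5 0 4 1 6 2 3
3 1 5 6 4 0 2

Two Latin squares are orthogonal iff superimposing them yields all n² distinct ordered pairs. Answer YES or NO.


Form the n² = 49 superimposed pairs (L1[i][j], L2[i][j]), row by row (rows and columns indexed from 0):
row 0: (2,4) (6,2) (3,6) (4,0) (5,1) (0,3) (1,5)
row 1: (3,0) (0,4) (5,2) (6,5) (4,3) (1,6) (2,1)
row 2: (0,6) (5,3) (1,1) (3,2) (2,0) (4,5) (6,4)
row 3: (1,2) (4,6) (2,3) (5,4) (3,5) (6,1) (0,0)
row 4: (4,1) (2,5) (6,0) (1,3) (0,2) (3,4) (5,6)
row 5: (5,5) (1,0) (4,4) (0,1) (6,6) (2,2) (3,3)
row 6: (6,3) (3,1) (0,5) (2,6) (1,4) (5,0) (4,2)
Orthogonality requires all 49 pairs distinct.
Check by first coordinate: for each symbol s of L1, list the L2 entries in the n cells where L1 = s; they must all differ.
  L1 = 0: L2 entries (in reading order) 3, 4, 6, 0, 2, 1, 5 — all 7 distinct ✓
  L1 = 1: L2 entries (in reading order) 5, 6, 1, 2, 3, 0, 4 — all 7 distinct ✓
  L1 = 2: L2 entries (in reading order) 4, 1, 0, 3, 5, 2, 6 — all 7 distinct ✓
  L1 = 3: L2 entries (in reading order) 6, 0, 2, 5, 4, 3, 1 — all 7 distinct ✓
  L1 = 4: L2 entries (in reading order) 0, 3, 5, 6, 1, 4, 2 — all 7 distinct ✓
  L1 = 5: L2 entries (in reading order) 1, 2, 3, 4, 6, 5, 0 — all 7 distinct ✓
  L1 = 6: L2 entries (in reading order) 2, 5, 4, 1, 0, 6, 3 — all 7 distinct ✓
Every symbol of L1 meets every symbol of L2 exactly once, so all 49 pairs are distinct (49 of 49).
Conclusion: YES.

YES


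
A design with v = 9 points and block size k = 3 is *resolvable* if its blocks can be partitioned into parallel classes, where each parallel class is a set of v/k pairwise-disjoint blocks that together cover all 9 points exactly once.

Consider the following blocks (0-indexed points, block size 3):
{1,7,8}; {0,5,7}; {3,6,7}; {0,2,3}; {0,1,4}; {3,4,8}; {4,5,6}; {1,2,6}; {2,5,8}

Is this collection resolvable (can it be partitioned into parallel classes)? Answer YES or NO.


v = 9, block size k = 3, number of blocks = 9.
For resolvability, blocks must partition into parallel classes of size v/k = 3.
Total blocks must therefore be a multiple of 3: 9 = 3·3 + 0 ⇒ divisible ✓.
Greedy packing gives 3 candidate class(es). Each should be a full parallel class (size 3, covers all 9 points).
  Class 1 (3 blocks): {1,7,8}; {0,2,3}; {4,5,6}. Points covered: [0, 1, 2, 3, 4, 5, 6, 7, 8].
  Class 2 (3 blocks): {0,5,7}; {3,4,8}; {1,2,6}. Points covered: [0, 1, 2, 3, 4, 5, 6, 7, 8].
  Class 3 (3 blocks): {3,6,7}; {0,1,4}; {2,5,8}. Points covered: [0, 1, 2, 3, 4, 5, 6, 7, 8].
All classes full (size 3)? YES. All classes cover every point? YES.
Resolvable? YES.

YES


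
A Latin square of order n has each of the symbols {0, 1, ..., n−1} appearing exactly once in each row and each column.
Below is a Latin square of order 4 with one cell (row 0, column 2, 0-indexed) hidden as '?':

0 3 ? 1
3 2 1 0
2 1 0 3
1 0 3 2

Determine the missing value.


Row 0 contains symbols [0, 1, 3] — missing [2].
Column 2 contains symbols [0, 1, 3] — missing [2].
The missing symbol must appear in both missing sets; intersection = [2].
Therefore the hidden value is 2.

Missing value = 2.


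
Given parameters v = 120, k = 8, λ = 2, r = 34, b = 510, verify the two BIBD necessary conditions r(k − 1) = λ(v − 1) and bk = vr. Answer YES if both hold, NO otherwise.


Condition (i): r(k − 1) = 34·7 = 238; λ(v − 1) = 2·119 = 238. Match? YES.
Condition (ii): bk = 510·8 = 4080; vr = 120·34 = 4080. Match? YES.
Both conditions hold? YES.

YES


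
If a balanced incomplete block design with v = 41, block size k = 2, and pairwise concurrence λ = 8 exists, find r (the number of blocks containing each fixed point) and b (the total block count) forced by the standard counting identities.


Any 2-(v, k, λ) BIBD satisfies two necessary conditions:
  (i)  Each point sits in r blocks, and counting incidences through any fixed point gives r(k − 1) = λ(v − 1), so r = λ(v − 1)/(k − 1).
  (ii) Total incidences bk = vr, so b = vr/k.
Step 1: r = λ(v − 1)/(k − 1) = 8·(41 − 1)/(2 − 1) = 8·40/1 = 320/1 = 320.
Step 2: b = vr/k = 41·320/2 = 13120/2 = 6560.
Check integrality: r = 320 ∈ Z ✓, b = 6560 ∈ Z ✓.
(These identities are necessary conditions: they determine r and b for any design with these parameters, but do not by themselves prove that one exists.)

r = 320, b = 6560.


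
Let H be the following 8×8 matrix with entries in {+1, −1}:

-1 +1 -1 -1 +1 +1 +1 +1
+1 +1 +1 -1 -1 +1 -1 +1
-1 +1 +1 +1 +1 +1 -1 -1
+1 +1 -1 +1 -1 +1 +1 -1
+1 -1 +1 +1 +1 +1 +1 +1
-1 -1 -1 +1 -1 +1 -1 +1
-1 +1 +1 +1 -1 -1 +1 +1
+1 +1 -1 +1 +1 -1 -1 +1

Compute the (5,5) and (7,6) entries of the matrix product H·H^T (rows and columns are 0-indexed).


Row 5 of H: [-1, -1, -1, 1, -1, 1, -1, 1].
Row 6 of H: [-1, 1, 1, 1, -1, -1, 1, 1].
Row 7 of H: [1, 1, -1, 1, 1, -1, -1, 1].
(H·H^T)[5][5] = Σ_j H[5][j]·H[5][j] = (-1)² + (-1)² + (-1)² + (1)² + (-1)² + (1)² + (-1)² + (1)² = 1 + 1 + 1 + 1 + 1 + 1 + 1 + 1 = 8.
(H·H^T)[7][6] = Σ_j H[7][j]·H[6][j] = (1)·(-1) + (1)·(1) + (-1)·(1) + (1)·(1) + (1)·(-1) + (-1)·(-1) + (-1)·(1) + (1)·(1) = -1 + 1 + -1 + 1 + -1 + 1 + -1 + 1 = 0.
So rows 7 and 6 are orthogonal; the diagonal entry equals n = 8.

(5,5) entry = 8; (7,6) entry = 0.


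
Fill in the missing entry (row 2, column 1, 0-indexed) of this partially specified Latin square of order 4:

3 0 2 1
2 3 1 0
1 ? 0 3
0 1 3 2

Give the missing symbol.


Row 2 contains symbols [0, 1, 3] — missing [2].
Column 1 contains symbols [0, 1, 3] — missing [2].
The missing symbol must appear in both missing sets; intersection = [2].
Therefore the hidden value is 2.

Missing value = 2.


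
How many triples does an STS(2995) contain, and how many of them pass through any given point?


An STS(v) is a 2-(v, 3, 1) BIBD: block size k = 3, λ = 1.
Replication: r(k − 1) = λ(v − 1) ⇒ r·2 = 2995 − 1 = 2994 ⇒ r = 1497.
Block count: b = v(v − 1)/6 = 2995·2994/6 = 8967030/6 = 1494505.
(Check via bk = vr: 1494505·3 = 4483515 = 2995·1497 = 4483515 ✓.)

r = 1497, b = 1494505.


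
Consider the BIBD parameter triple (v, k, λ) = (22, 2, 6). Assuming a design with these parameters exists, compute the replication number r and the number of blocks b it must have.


Any 2-(v, k, λ) BIBD satisfies two necessary conditions:
  (i)  Each point sits in r blocks, and counting incidences through any fixed point gives r(k − 1) = λ(v − 1), so r = λ(v − 1)/(k − 1).
  (ii) Total incidences bk = vr, so b = vr/k.
Step 1: r = λ(v − 1)/(k − 1) = 6·(22 − 1)/(2 − 1) = 6·21/1 = 126/1 = 126.
Step 2: b = vr/k = 22·126/2 = 2772/2 = 1386.
Check integrality: r = 126 ∈ Z ✓, b = 1386 ∈ Z ✓.
(These identities are necessary conditions: they determine r and b for any design with these parameters, but do not by themselves prove that one exists.)

r = 126, b = 1386.


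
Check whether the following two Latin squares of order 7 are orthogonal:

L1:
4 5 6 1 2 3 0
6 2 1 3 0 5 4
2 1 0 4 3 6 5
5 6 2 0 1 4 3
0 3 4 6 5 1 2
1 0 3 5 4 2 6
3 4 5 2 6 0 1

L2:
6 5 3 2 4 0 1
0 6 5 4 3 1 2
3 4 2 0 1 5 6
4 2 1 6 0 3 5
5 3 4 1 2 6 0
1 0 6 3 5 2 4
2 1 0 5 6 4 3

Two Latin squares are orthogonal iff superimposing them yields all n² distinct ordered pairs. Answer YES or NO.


Form the n² = 49 superimposed pairs (L1[i][j], L2[i][j]), row by row (rows and columns indexed from 0):
row 0: (4,6) (5,5) (6,3) (1,2) (2,4) (3,0) (0,1)
row 1: (6,0) (2,6) (1,5) (3,4) (0,3) (5,1) (4,2)
row 2: (2,3) (1,4) (0,2) (4,0) (3,1) (6,5) (5,6)
row 3: (5,4) (6,2) (2,1) (0,6) (1,0) (4,3) (3,5)
row 4: (0,5) (3,3) (4,4) (6,1) (5,2) (1,6) (2,0)
row 5: (1,1) (0,0) (3,6) (5,3) (4,5) (2,2) (6,4)
row 6: (3,2) (4,1) (5,0) (2,5) (6,6) (0,4) (1,3)
Orthogonality requires all 49 pairs distinct.
Check by first coordinate: for each symbol s of L1, list the L2 entries in the n cells where L1 = s; they must all differ.
  L1 = 0: L2 entries (in reading order) 1, 3, 2, 6, 5, 0, 4 — all 7 distinct ✓
  L1 = 1: L2 entries (in reading order) 2, 5, 4, 0, 6, 1, 3 — all 7 distinct ✓
  L1 = 2: L2 entries (in reading order) 4, 6, 3, 1, 0, 2, 5 — all 7 distinct ✓
  L1 = 3: L2 entries (in reading order) 0, 4, 1, 5, 3, 6, 2 — all 7 distinct ✓
  L1 = 4: L2 entries (in reading order) 6, 2, 0, 3, 4, 5, 1 — all 7 distinct ✓
  L1 = 5: L2 entries (in reading order) 5, 1, 6, 4, 2, 3, 0 — all 7 distinct ✓
  L1 = 6: L2 entries (in reading order) 3, 0, 5, 2, 1, 4, 6 — all 7 distinct ✓
Every symbol of L1 meets every symbol of L2 exactly once, so all 49 pairs are distinct (49 of 49).
Conclusion: YES.

YES


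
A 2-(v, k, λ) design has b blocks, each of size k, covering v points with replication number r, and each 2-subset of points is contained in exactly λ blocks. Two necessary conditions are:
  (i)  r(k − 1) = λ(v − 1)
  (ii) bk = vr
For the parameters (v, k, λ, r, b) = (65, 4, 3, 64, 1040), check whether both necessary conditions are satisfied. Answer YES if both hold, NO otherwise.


Condition (i): r(k − 1) = 64·3 = 192; λ(v − 1) = 3·64 = 192. Match? YES.
Condition (ii): bk = 1040·4 = 4160; vr = 65·64 = 4160. Match? YES.
Both conditions hold? YES.

YES


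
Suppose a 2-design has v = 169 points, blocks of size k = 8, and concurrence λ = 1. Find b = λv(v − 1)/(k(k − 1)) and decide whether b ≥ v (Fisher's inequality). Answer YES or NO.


b = λv(v − 1)/(k(k − 1)) = 1·169·168/(8·7) = 28392/56 = 507.
Compare with v = 169: b ≥ v, so Fisher's inequality holds.

YES


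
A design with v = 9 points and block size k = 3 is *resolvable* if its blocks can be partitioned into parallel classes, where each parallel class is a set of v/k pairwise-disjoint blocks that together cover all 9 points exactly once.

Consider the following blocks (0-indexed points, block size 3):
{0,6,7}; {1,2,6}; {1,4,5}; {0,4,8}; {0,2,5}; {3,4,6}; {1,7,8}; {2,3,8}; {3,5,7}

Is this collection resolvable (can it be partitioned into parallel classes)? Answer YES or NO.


v = 9, block size k = 3, number of blocks = 9.
For resolvability, blocks must partition into parallel classes of size v/k = 3.
Total blocks must therefore be a multiple of 3: 9 = 3·3 + 0 ⇒ divisible ✓.
Greedy packing gives 3 candidate class(es). Each should be a full parallel class (size 3, covers all 9 points).
  Class 1 (3 blocks): {0,6,7}; {1,4,5}; {2,3,8}. Points covered: [0, 1, 2, 3, 4, 5, 6, 7, 8].
  Class 2 (3 blocks): {1,2,6}; {0,4,8}; {3,5,7}. Points covered: [0, 1, 2, 3, 4, 5, 6, 7, 8].
  Class 3 (3 blocks): {0,2,5}; {3,4,6}; {1,7,8}. Points covered: [0, 1, 2, 3, 4, 5, 6, 7, 8].
All classes full (size 3)? YES. All classes cover every point? YES.
Resolvable? YES.

YES


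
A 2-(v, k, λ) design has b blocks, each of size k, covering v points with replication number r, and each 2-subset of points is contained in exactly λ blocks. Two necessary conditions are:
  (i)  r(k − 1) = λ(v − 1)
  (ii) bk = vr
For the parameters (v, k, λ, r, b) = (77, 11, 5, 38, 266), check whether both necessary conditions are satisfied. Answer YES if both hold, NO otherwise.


Condition (i): r(k − 1) = 38·10 = 380; λ(v − 1) = 5·76 = 380. Match? YES.
Condition (ii): bk = 266·11 = 2926; vr = 77·38 = 2926. Match? YES.
Both conditions hold? YES.

YES


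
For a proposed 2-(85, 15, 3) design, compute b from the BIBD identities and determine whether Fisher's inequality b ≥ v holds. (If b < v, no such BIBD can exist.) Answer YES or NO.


r = λ(v − 1)/(k − 1) = 3·84/14 = 18.
b = vr/k = 85·18/15 = 102.
Fisher's inequality: b ≥ v ⇔ 102 ≥ 85? YES.

YES


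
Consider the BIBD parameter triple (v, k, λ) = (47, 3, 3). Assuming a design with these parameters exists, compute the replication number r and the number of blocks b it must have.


Any 2-(v, k, λ) BIBD satisfies two necessary conditions:
  (i)  Each point sits in r blocks, and counting incidences through any fixed point gives r(k − 1) = λ(v − 1), so r = λ(v − 1)/(k − 1).
  (ii) Total incidences bk = vr, so b = vr/k.
Step 1: r = λ(v − 1)/(k − 1) = 3·(47 − 1)/(3 − 1) = 3·46/2 = 138/2 = 69.
Step 2: b = vr/k = 47·69/3 = 3243/3 = 1081.
Check integrality: r = 69 ∈ Z ✓, b = 1081 ∈ Z ✓.
(These identities are necessary conditions: they determine r and b for any design with these parameters, but do not by themselves prove that one exists.)

r = 69, b = 1081.


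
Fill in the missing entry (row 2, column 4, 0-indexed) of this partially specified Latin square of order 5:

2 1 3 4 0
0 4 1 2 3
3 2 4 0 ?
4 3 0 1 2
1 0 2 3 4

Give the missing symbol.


Row 2 contains symbols [0, 2, 3, 4] — missing [1].
Column 4 contains symbols [0, 2, 3, 4] — missing [1].
The missing symbol must appear in both missing sets; intersection = [1].
Therefore the hidden value is 1.

Missing value = 1.


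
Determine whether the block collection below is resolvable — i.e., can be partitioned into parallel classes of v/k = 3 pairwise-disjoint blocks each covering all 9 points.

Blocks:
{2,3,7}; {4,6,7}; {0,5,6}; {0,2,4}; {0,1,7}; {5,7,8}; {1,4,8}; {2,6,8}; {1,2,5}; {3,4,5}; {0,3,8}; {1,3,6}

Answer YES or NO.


v = 9, block size k = 3, number of blocks = 12.
For resolvability, blocks must partition into parallel classes of size v/k = 3.
Total blocks must therefore be a multiple of 3: 12 = 3·4 + 0 ⇒ divisible ✓.
Greedy packing gives 4 candidate class(es). Each should be a full parallel class (size 3, covers all 9 points).
  Class 1 (3 blocks): {2,3,7}; {0,5,6}; {1,4,8}. Points covered: [0, 1, 2, 3, 4, 5, 6, 7, 8].
  Class 2 (3 blocks): {4,6,7}; {1,2,5}; {0,3,8}. Points covered: [0, 1, 2, 3, 4, 5, 6, 7, 8].
  Class 3 (3 blocks): {0,2,4}; {5,7,8}; {1,3,6}. Points covered: [0, 1, 2, 3, 4, 5, 6, 7, 8].
  Class 4 (3 blocks): {0,1,7}; {2,6,8}; {3,4,5}. Points covered: [0, 1, 2, 3, 4, 5, 6, 7, 8].
All classes full (size 3)? YES. All classes cover every point? YES.
Resolvable? YES.

YES


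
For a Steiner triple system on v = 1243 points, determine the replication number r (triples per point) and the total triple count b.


An STS(v) is a 2-(v, 3, 1) BIBD: block size k = 3, λ = 1.
Replication: r(k − 1) = λ(v − 1) ⇒ r·2 = 1243 − 1 = 1242 ⇒ r = 621.
Block count: b = v(v − 1)/6 = 1243·1242/6 = 1543806/6 = 257301.

r = 621, b = 257301.


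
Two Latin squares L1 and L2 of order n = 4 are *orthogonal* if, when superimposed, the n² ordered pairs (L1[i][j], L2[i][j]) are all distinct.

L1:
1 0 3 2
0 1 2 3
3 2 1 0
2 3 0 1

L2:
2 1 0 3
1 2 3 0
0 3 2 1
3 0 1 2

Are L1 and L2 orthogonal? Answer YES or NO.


Form the n² = 16 superimposed pairs (L1[i][j], L2[i][j]), row by row (rows and columns indexed from 0):
row 0: (1,2) (0,1) (3,0) (2,3)
row 1: (0,1) (1,2) (2,3) (3,0)
row 2: (3,0) (2,3) (1,2) (0,1)
row 3: (2,3) (3,0) (0,1) (1,2)
Orthogonality requires all 16 pairs distinct.
But the pair (0,1) repeats: cell (0,1) has L1 = 0, L2 = 1, and cell (1,0) has L1 = 0, L2 = 1.
A repeated pair means some other pair never occurs (only 4 distinct pairs out of 16), so the squares are not orthogonal.
Conclusion: NO.

NO


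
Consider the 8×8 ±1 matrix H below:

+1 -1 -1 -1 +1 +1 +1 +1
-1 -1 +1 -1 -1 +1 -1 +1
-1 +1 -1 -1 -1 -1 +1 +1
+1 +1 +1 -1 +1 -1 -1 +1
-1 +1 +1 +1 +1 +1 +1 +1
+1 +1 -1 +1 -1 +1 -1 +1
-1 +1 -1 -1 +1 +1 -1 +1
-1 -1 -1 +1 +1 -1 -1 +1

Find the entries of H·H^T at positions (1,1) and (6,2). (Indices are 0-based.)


Row 1 of H: [-1, -1, 1, -1, -1, 1, -1, 1].
Row 2 of H: [-1, 1, -1, -1, -1, -1, 1, 1].
Row 6 of H: [-1, 1, -1, -1, 1, 1, -1, 1].
(H·H^T)[1][1] = Σ_j H[1][j]·H[1][j] = (-1)² + (-1)² + (1)² + (-1)² + (-1)² + (1)² + (-1)² + (1)² = 1 + 1 + 1 + 1 + 1 + 1 + 1 + 1 = 8.
(H·H^T)[6][2] = Σ_j H[6][j]·H[2][j] = (-1)·(-1) + (1)·(1) + (-1)·(-1) + (-1)·(-1) + (1)·(-1) + (1)·(-1) + (-1)·(1) + (1)·(1) = 1 + 1 + 1 + 1 + -1 + -1 + -1 + 1 = 2.
Rows 6 and 2 are not orthogonal (dot product = 2 ≠ 0), so H is not a Hadamard matrix.

(1,1) entry = 8; (6,2) entry = 2.


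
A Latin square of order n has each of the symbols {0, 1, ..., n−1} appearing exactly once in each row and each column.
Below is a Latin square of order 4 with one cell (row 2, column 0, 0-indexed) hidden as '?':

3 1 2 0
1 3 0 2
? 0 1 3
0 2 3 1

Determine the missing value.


Row 2 contains symbols [0, 1, 3] — missing [2].
Column 0 contains symbols [0, 1, 3] — missing [2].
The missing symbol must appear in both missing sets; intersection = [2].
Therefore the hidden value is 2.

Missing value = 2.


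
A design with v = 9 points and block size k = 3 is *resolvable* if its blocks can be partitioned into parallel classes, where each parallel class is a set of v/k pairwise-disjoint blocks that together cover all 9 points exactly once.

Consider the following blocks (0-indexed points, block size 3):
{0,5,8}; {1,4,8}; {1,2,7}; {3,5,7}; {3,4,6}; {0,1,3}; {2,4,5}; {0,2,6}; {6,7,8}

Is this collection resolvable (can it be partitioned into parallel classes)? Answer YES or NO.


v = 9, block size k = 3, number of blocks = 9.
For resolvability, blocks must partition into parallel classes of size v/k = 3.
Total blocks must therefore be a multiple of 3: 9 = 3·3 + 0 ⇒ divisible ✓.
Greedy packing gives 3 candidate class(es). Each should be a full parallel class (size 3, covers all 9 points).
  Class 1 (3 blocks): {0,5,8}; {1,2,7}; {3,4,6}. Points covered: [0, 1, 2, 3, 4, 5, 6, 7, 8].
  Class 2 (3 blocks): {1,4,8}; {3,5,7}; {0,2,6}. Points covered: [0, 1, 2, 3, 4, 5, 6, 7, 8].
  Class 3 (3 blocks): {0,1,3}; {2,4,5}; {6,7,8}. Points covered: [0, 1, 2, 3, 4, 5, 6, 7, 8].
All classes full (size 3)? YES. All classes cover every point? YES.
Resolvable? YES.

YES


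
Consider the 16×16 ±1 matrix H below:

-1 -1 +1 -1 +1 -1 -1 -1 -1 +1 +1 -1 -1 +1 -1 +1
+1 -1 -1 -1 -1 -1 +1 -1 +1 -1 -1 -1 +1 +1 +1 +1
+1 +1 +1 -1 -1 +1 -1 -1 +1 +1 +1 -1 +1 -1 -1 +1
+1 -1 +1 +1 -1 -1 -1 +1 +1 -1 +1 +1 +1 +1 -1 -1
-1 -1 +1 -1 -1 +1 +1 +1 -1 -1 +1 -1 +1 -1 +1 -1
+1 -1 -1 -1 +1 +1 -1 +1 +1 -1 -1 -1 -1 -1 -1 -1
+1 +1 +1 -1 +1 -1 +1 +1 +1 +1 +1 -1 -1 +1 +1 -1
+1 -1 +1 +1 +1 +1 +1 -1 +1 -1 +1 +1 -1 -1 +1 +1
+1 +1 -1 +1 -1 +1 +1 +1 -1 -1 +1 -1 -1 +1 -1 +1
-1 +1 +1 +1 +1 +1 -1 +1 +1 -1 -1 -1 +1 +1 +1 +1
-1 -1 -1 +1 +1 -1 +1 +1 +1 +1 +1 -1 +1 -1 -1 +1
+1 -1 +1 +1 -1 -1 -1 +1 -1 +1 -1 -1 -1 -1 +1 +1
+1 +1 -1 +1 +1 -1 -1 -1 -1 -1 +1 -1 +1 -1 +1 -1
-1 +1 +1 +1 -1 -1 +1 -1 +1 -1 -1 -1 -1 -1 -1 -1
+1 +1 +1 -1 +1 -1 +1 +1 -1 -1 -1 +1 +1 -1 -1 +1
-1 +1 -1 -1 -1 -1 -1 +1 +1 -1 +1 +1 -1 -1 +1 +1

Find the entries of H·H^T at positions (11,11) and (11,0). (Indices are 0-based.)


Row 0 of H: [-1, -1, 1, -1, 1, -1, -1, -1, -1, 1, 1, -1, -1, 1, -1, 1].
Row 11 of H: [1, -1, 1, 1, -1, -1, -1, 1, -1, 1, -1, -1, -1, -1, 1, 1].
(H·H^T)[11][11] = Σ_j H[11][j]·H[11][j] = (1)² + (-1)² + (1)² + (1)² + (-1)² + (-1)² + (-1)² + (1)² + (-1)² + (1)² + (-1)² + (-1)² + (-1)² + (-1)² + (1)² + (1)² = 1 + 1 + 1 + 1 + 1 + 1 + 1 + 1 + 1 + 1 + 1 + 1 + 1 + 1 + 1 + 1 = 16.
(H·H^T)[11][0] = Σ_j H[11][j]·H[0][j] = (1)·(-1) + (-1)·(-1) + (1)·(1) + (1)·(-1) + (-1)·(1) + (-1)·(-1) + (-1)·(-1) + (1)·(-1) + (-1)·(-1) + (1)·(1) + (-1)·(1) + (-1)·(-1) + (-1)·(-1) + (-1)·(1) + (1)·(-1) + (1)·(1) = -1 + 1 + 1 + -1 + -1 + 1 + 1 + -1 + 1 + 1 + -1 + 1 + 1 + -1 + -1 + 1 = 2.
Rows 11 and 0 are not orthogonal (dot product = 2 ≠ 0), so H is not a Hadamard matrix.

(11,11) entry = 16; (11,0) entry = 2.
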